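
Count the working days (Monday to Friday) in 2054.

261

1 January 2054 is a Thursday.
The range spans 365 days (inclusive of both endpoints).
365 = 7 × 52 + 1, so there are 52 full weeks plus 1 extra day.
Each full week contributes 5 weekdays (Mon–Fri): 52 × 5 = 260.
The 1 extra day is Thursday — 1 of them qualifies.
Total: 260 + 1 = 261.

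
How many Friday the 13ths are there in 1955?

1

The 13th falls on a Friday when the month's 13th has weekday Fri.
Jan 13 is Thu; Feb 13 is Sun; Mar 13 is Sun; Apr 13 is Wed; May 13 is Fri ✓; Jun 13 is Mon; Jul 13 is Wed; Aug 13 is Sat; Sep 13 is Tue; Oct 13 is Thu; Nov 13 is Sun; Dec 13 is Tue.
Friday the 13ths: May.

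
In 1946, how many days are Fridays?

52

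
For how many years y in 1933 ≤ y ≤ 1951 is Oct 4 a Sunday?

2

Day of week of October 4 in each year:
1933: Wed, 1934: Thu, 1935: Fri, 1936: Sun ✓, 1937: Mon, 1938: Tue, 1939: Wed, 1940: Fri, 1941: Sat, 1942: Sun ✓, 1943: Mon, 1944: Wed, 1945: Thu, 1946: Fri, 1947: Sat, 1948: Mon, 1949: Tue, 1950: Wed, 1951: Thu
Sundays: 1936, 1942.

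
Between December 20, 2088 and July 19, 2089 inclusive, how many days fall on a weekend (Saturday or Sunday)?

60

December 20, 2088 is a Monday.
That's 212 days from start to end, counting both.
212 = 7 × 30 + 2, so there are 30 full weeks plus 2 extra days.
Each full week contributes 2 weekend days (Sat, Sun): 30 × 2 = 60.
The 2 extra days are Monday, Tuesday — none qualify.
Total: 60 + 0 = 60.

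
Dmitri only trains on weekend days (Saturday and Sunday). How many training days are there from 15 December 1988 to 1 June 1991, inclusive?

257

15 December 1988 is a Thursday.
That's 899 days from start to end, counting both.
899 = 7 × 128 + 3, so there are 128 full weeks plus 3 extra days.
Each full week contributes 2 weekend days (Sat, Sun): 128 × 2 = 256.
The 3 extra days are Thursday, Friday, Saturday — 1 of them qualifies.
Total: 256 + 1 = 257.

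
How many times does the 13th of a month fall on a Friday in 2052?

The 13th falls on a Friday when the month's 13th has weekday Fri.
Jan 13 is Sat; Feb 13 is Tue; Mar 13 is Wed; Apr 13 is Sat; May 13 is Mon; Jun 13 is Thu; Jul 13 is Sat; Aug 13 is Tue; Sep 13 is Fri ✓; Oct 13 is Sun; Nov 13 is Wed; Dec 13 is Fri ✓.
Friday the 13ths: Sep, Dec.

2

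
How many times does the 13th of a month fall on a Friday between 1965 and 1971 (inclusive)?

11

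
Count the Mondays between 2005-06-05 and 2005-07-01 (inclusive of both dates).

2005-06-05 is a Sunday.
The range spans 27 days (inclusive of both endpoints).
27 = 7 × 3 + 6, so there are 3 full weeks plus 6 extra days.
Each full week contributes one Monday: 3 so far.
The 6 extra days are Sunday, Monday, Tuesday, Wednesday, Thursday, Friday — 1 of them qualifies.
Total: 3 + 1 = 4.

4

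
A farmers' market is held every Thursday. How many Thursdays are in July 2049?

5

1 July 2049 is a Thursday.
The range spans 31 days (inclusive of both endpoints).
31 = 7 × 4 + 3, so there are 4 full weeks plus 3 extra days.
Each full week contributes one Thursday: 4 so far.
The 3 extra days are Thursday, Friday, Saturday — 1 of them qualifies.
Total: 4 + 1 = 5.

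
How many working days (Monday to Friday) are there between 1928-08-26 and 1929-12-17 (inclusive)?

1928-08-26 is a Sunday.
The range spans 479 days (inclusive of both endpoints).
479 = 7 × 68 + 3, so there are 68 full weeks plus 3 extra days.
Each full week contributes 5 weekdays (Mon–Fri): 68 × 5 = 340.
The 3 extra days are Sunday, Monday, Tuesday — 2 of them qualify.
Total: 340 + 2 = 342.

342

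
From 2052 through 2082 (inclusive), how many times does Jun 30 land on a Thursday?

4

Day of week of June 30 in each year:
2052: Sun, 2053: Mon, 2054: Tue, 2055: Wed, 2056: Fri, 2057: Sat, 2058: Sun, 2059: Mon, 2060: Wed, 2061: Thu ✓, 2062: Fri, 2063: Sat, 2064: Mon, 2065: Tue, 2066: Wed, 2067: Thu ✓, 2068: Sat, 2069: Sun, 2070: Mon, 2071: Tue, 2072: Thu ✓, 2073: Fri, 2074: Sat, 2075: Sun, 2076: Tue, 2077: Wed, 2078: Thu ✓, 2079: Fri, 2080: Sun, 2081: Mon, 2082: Tue
Thursdays: 2061, 2067, 2072, 2078.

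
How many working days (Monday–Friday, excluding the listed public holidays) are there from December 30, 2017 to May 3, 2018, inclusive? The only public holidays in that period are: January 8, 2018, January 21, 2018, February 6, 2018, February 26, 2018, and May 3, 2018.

85 working days

December 30, 2017 is a Saturday.
The range spans 125 days (inclusive of both endpoints).
125 = 7 × 17 + 6, so there are 17 full weeks plus 6 extra days.
Each full week contributes 5 weekdays (Mon–Fri): 17 × 5 = 85.
The 6 extra days are Saturday, Sunday, Monday, Tuesday, Wednesday, Thursday — 4 of them qualify.
Total: 85 + 4 = 89.
Holidays: January 8, 2018 (Mon); January 21, 2018 (Sun); February 6, 2018 (Tue); February 26, 2018 (Mon); May 3, 2018 (Thu).
4 of the 5 holidays fall on weekdays; the rest are weekends and were already excluded.
Business days: 89 − 4 = 85.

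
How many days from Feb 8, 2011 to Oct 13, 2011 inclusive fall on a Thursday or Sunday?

71

Feb 8, 2011 is a Tuesday.
From Feb 8, 2011 to Oct 13, 2011 is 248 days inclusive.
248 = 7 × 35 + 3, so there are 35 full weeks plus 3 extra days.
Each full week contributes 2 days from the set (Thu, Sun): 35 × 2 = 70.
The 3 extra days are Tue, Wed, Thu — 1 of them qualifies.
Total: 70 + 1 = 71.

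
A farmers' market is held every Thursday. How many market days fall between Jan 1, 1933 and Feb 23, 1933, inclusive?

8

Jan 1, 1933 is a Sunday.
That's 54 days from start to end, counting both.
54 = 7 × 7 + 5, so there are 7 full weeks plus 5 extra days.
Each full week contributes one Thursday: 7 so far.
The 5 extra days are Sunday, Monday, Tuesday, Wednesday, Thursday — 1 of them qualifies.
Total: 7 + 1 = 8.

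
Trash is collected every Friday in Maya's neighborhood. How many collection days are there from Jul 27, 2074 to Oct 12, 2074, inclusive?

Jul 27, 2074 is a Friday.
The range spans 78 days (inclusive of both endpoints).
78 = 7 × 11 + 1, so there are 11 full weeks plus 1 extra day.
Each full week contributes one Friday: 11 so far.
The 1 extra day is Friday — 1 of them qualifies.
Total: 11 + 1 = 12.

12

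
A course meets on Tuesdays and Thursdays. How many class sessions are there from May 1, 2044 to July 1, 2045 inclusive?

May 1, 2044 is a Sunday.
From May 1, 2044 to July 1, 2045 is 427 days inclusive.
427 = 7 × 61, so the span is exactly 61 full weeks.
Each full week contributes 2 days from the set (Tue, Thu): 61 × 2 = 122.

122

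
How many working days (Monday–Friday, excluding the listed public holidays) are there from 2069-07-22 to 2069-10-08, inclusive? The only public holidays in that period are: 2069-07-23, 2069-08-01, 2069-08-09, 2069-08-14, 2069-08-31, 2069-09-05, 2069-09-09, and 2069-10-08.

50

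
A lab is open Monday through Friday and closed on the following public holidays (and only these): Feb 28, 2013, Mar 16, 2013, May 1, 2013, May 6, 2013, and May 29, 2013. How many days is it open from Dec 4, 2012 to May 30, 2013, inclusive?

124 business days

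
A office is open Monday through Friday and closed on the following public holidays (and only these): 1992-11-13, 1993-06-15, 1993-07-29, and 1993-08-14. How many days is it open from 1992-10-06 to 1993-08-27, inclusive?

1992-10-06 is a Tuesday.
The range spans 326 days (inclusive of both endpoints).
326 = 7 × 46 + 4, so there are 46 full weeks plus 4 extra days.
Each full week contributes 5 weekdays (Mon–Fri): 46 × 5 = 230.
The 4 extra days are Tuesday, Wednesday, Thursday, Friday — 4 of them qualify.
Total: 230 + 4 = 234.
Holidays: 1992-11-13 (Fri); 1993-06-15 (Tue); 1993-07-29 (Thu); 1993-08-14 (Sat).
3 of the 4 holidays fall on weekdays; the rest are weekends and were already excluded.
Business days: 234 − 3 = 231.

231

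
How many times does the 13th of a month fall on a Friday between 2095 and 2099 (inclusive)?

10

Friday-the-13ths by year:
2095: May
2096: Jan, Apr, Jul
2097: Sep, Dec
2098: Jun
2099: Feb, Mar, Nov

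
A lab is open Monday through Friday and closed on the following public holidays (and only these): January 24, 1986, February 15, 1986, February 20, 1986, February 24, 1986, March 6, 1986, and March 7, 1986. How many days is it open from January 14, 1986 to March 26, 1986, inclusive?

January 14, 1986 is a Tuesday.
From January 14, 1986 to March 26, 1986 is 72 days inclusive.
72 = 7 × 10 + 2, so there are 10 full weeks plus 2 extra days.
Each full week contributes 5 weekdays (Mon–Fri): 10 × 5 = 50.
The 2 extra days are Tue, Wed — 2 of them qualify.
Total: 50 + 2 = 52.
Holidays: January 24, 1986 (Fri); February 15, 1986 (Sat); February 20, 1986 (Thu); February 24, 1986 (Mon); March 6, 1986 (Thu); March 7, 1986 (Fri).
5 of the 6 holidays fall on weekdays; the rest are weekends and were already excluded.
Business days: 52 − 5 = 47.

47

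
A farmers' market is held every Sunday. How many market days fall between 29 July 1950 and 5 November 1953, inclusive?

29 July 1950 is a Saturday.
The range spans 1196 days (inclusive of both endpoints).
1196 = 7 × 170 + 6, so there are 170 full weeks plus 6 extra days.
Each full week contributes one Sunday: 170 so far.
The 6 extra days are Saturday, Sunday, Monday, Tuesday, Wednesday, Thursday — 1 of them qualifies.
Total: 170 + 1 = 171.

171 Sundays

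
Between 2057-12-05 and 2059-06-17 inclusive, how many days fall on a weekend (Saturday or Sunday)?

160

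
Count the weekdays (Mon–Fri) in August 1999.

1 August 1999 is a Sunday.
The range spans 31 days (inclusive of both endpoints).
31 = 7 × 4 + 3, so there are 4 full weeks plus 3 extra days.
Each full week contributes 5 weekdays (Mon–Fri): 4 × 5 = 20.
The 3 extra days are Sunday, Monday, Tuesday — 2 of them qualify.
Total: 20 + 2 = 22.

22 weekdays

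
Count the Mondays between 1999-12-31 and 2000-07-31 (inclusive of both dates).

1999-12-31 is a Friday.
The range spans 214 days (inclusive of both endpoints).
214 = 7 × 30 + 4, so there are 30 full weeks plus 4 extra days.
Each full week contributes one Monday: 30 so far.
The 4 extra days are Fri, Sat, Sun, Mon — 1 of them qualifies.
Total: 30 + 1 = 31.

31 Mondays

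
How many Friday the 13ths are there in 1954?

The 13th falls on a Friday when the month's 13th has weekday Fri.
Jan 13 is Wed; Feb 13 is Sat; Mar 13 is Sat; Apr 13 is Tue; May 13 is Thu; Jun 13 is Sun; Jul 13 is Tue; Aug 13 is Fri ✓; Sep 13 is Mon; Oct 13 is Wed; Nov 13 is Sat; Dec 13 is Mon.
Friday the 13ths: Aug.

1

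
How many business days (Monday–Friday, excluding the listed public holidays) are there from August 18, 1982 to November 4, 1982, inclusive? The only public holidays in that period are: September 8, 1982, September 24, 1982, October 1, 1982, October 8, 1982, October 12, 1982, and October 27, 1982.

August 18, 1982 is a Wednesday.
From August 18, 1982 to November 4, 1982 is 79 days inclusive.
79 = 7 × 11 + 2, so there are 11 full weeks plus 2 extra days.
Each full week contributes 5 weekdays (Mon–Fri): 11 × 5 = 55.
The 2 extra days are Wed, Thu — 2 of them qualify.
Total: 55 + 2 = 57.
Holidays: September 8, 1982 (Wed); September 24, 1982 (Fri); October 1, 1982 (Fri); October 8, 1982 (Fri); October 12, 1982 (Tue); October 27, 1982 (Wed).
All 6 holidays fall on weekdays, so subtract 6.
Business days: 57 − 6 = 51.

51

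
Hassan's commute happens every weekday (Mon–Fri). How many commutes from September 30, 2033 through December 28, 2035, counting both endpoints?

586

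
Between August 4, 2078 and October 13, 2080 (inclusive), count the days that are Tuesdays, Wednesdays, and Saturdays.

August 4, 2078 is a Thursday.
The range spans 802 days (inclusive of both endpoints).
802 = 7 × 114 + 4, so there are 114 full weeks plus 4 extra days.
Each full week contributes 3 days from the set (Tue, Wed, Sat): 114 × 3 = 342.
The 4 extra days are Thursday, Friday, Saturday, Sunday — 1 of them qualifies.
Total: 342 + 1 = 343.

343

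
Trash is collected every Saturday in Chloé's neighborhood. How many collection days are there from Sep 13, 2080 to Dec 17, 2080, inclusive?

14 Saturdays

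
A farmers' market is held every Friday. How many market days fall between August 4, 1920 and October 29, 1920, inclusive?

13 Fridays

August 4, 1920 is a Wednesday.
That's 87 days from start to end, counting both.
87 = 7 × 12 + 3, so there are 12 full weeks plus 3 extra days.
Each full week contributes one Friday: 12 so far.
The 3 extra days are Wed, Thu, Fri — 1 of them qualifies.
Total: 12 + 1 = 13.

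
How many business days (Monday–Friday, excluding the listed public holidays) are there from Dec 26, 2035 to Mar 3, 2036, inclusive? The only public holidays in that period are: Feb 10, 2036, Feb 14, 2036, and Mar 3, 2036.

47 business days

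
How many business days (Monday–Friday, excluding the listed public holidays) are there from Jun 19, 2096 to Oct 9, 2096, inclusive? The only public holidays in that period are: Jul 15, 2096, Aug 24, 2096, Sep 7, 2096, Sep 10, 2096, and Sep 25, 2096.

77

Jun 19, 2096 is a Tuesday.
That's 113 days from start to end, counting both.
113 = 7 × 16 + 1, so there are 16 full weeks plus 1 extra day.
Each full week contributes 5 weekdays (Mon–Fri): 16 × 5 = 80.
The 1 extra day is Tue — 1 of them qualifies.
Total: 80 + 1 = 81.
Holidays: Jul 15, 2096 (Sun); Aug 24, 2096 (Fri); Sep 7, 2096 (Fri); Sep 10, 2096 (Mon); Sep 25, 2096 (Tue).
4 of the 5 holidays fall on weekdays; the rest are weekends and were already excluded.
Business days: 81 − 4 = 77.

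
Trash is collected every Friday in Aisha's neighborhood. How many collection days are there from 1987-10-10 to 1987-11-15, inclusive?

5 Fridays

1987-10-10 is a Saturday.
From 1987-10-10 to 1987-11-15 is 37 days inclusive.
37 = 7 × 5 + 2, so there are 5 full weeks plus 2 extra days.
Each full week contributes one Friday: 5 so far.
The 2 extra days are Sat, Sun — none qualify.
Total: 5 + 0 = 5.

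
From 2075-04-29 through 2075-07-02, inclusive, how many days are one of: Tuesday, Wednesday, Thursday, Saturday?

37

2075-04-29 is a Monday.
The range spans 65 days (inclusive of both endpoints).
65 = 7 × 9 + 2, so there are 9 full weeks plus 2 extra days.
Each full week contributes 4 days from the set (Tue, Wed, Thu, Sat): 9 × 4 = 36.
The 2 extra days are Monday, Tuesday — 1 of them qualifies.
Total: 36 + 1 = 37.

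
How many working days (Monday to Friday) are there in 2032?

2032-01-01 is a Thursday.
From 2032-01-01 to 2032-12-31 is 366 days inclusive.
366 = 7 × 52 + 2, so there are 52 full weeks plus 2 extra days.
Each full week contributes 5 weekdays (Mon–Fri): 52 × 5 = 260.
The 2 extra days are Thursday, Friday — 2 of them qualify.
Total: 260 + 2 = 262.

262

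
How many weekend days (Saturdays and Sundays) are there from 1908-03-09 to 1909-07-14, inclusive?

1908-03-09 is a Monday.
That's 493 days from start to end, counting both.
493 = 7 × 70 + 3, so there are 70 full weeks plus 3 extra days.
Each full week contributes 2 weekend days (Sat, Sun): 70 × 2 = 140.
The 3 extra days are Monday, Tuesday, Wednesday — none qualify.
Total: 140 + 0 = 140.

140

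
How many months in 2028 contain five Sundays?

5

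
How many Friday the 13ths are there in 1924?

The 13th falls on a Friday when the month's 13th has weekday Fri.
Jan 13 is Sun; Feb 13 is Wed; Mar 13 is Thu; Apr 13 is Sun; May 13 is Tue; Jun 13 is Fri ✓; Jul 13 is Sun; Aug 13 is Wed; Sep 13 is Sat; Oct 13 is Mon; Nov 13 is Thu; Dec 13 is Sat.
Friday the 13ths: Jun.

1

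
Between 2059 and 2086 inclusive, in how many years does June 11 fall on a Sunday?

4

Day of week of June 11 in each year:
2059: Wed, 2060: Fri, 2061: Sat, 2062: Sun ✓, 2063: Mon, 2064: Wed, 2065: Thu, 2066: Fri, 2067: Sat, 2068: Mon, 2069: Tue, 2070: Wed, 2071: Thu, 2072: Sat, 2073: Sun ✓, 2074: Mon, 2075: Tue, 2076: Thu, 2077: Fri, 2078: Sat, 2079: Sun ✓, 2080: Tue, 2081: Wed, 2082: Thu, 2083: Fri, 2084: Sun ✓, 2085: Mon, 2086: Tue
Sundays: 2062, 2073, 2079, 2084.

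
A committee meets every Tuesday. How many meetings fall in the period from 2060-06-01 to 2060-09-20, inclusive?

16 Tuesdays

2060-06-01 is a Tuesday.
The range spans 112 days (inclusive of both endpoints).
112 = 7 × 16, so the span is exactly 16 full weeks.
Each full week contributes one Tuesday: 16 so far.
Total: 16.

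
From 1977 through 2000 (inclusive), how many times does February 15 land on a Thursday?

Day of week of February 15 in each year:
1977: Tue, 1978: Wed, 1979: Thu ✓, 1980: Fri, 1981: Sun, 1982: Mon, 1983: Tue, 1984: Wed, 1985: Fri, 1986: Sat, 1987: Sun, 1988: Mon, 1989: Wed, 1990: Thu ✓, 1991: Fri, 1992: Sat, 1993: Mon, 1994: Tue, 1995: Wed, 1996: Thu ✓, 1997: Sat, 1998: Sun, 1999: Mon, 2000: Tue
Thursdays: 1979, 1990, 1996.

3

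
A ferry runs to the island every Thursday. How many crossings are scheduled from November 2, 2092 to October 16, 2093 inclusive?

November 2, 2092 is a Sunday.
From November 2, 2092 to October 16, 2093 is 349 days inclusive.
349 = 7 × 49 + 6, so there are 49 full weeks plus 6 extra days.
Each full week contributes one Thursday: 49 so far.
The 6 extra days are Sun, Mon, Tue, Wed, Thu, Fri — 1 of them qualifies.
Total: 49 + 1 = 50.

50 Thursdays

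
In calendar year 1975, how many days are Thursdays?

1 January 1975 is a Wednesday.
That's 365 days from start to end, counting both.
365 = 7 × 52 + 1, so there are 52 full weeks plus 1 extra day.
Each full week contributes one Thursday: 52 so far.
The 1 extra day is Wednesday — none qualify.
Total: 52 + 0 = 52.

52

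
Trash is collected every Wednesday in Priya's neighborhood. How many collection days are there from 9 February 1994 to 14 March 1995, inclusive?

9 February 1994 is a Wednesday.
The range spans 399 days (inclusive of both endpoints).
399 = 7 × 57, so the span is exactly 57 full weeks.
Each full week contributes one Wednesday: 57 so far.
Total: 57.

57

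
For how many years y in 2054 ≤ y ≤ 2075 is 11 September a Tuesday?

4

Day of week of September 11 in each year:
2054: Fri, 2055: Sat, 2056: Mon, 2057: Tue ✓, 2058: Wed, 2059: Thu, 2060: Sat, 2061: Sun, 2062: Mon, 2063: Tue ✓, 2064: Thu, 2065: Fri, 2066: Sat, 2067: Sun, 2068: Tue ✓, 2069: Wed, 2070: Thu, 2071: Fri, 2072: Sun, 2073: Mon, 2074: Tue ✓, 2075: Wed
Tuesdays: 2057, 2063, 2068, 2074.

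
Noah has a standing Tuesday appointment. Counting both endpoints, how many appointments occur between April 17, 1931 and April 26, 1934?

158

April 17, 1931 is a Friday.
That's 1106 days from start to end, counting both.
1106 = 7 × 158, so the span is exactly 158 full weeks.
Each full week contributes one Tuesday: 158 so far.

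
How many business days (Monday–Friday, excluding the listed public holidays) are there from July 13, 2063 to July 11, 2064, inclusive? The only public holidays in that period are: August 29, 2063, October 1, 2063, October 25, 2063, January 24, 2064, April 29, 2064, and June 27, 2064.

July 13, 2063 is a Friday.
That's 365 days from start to end, counting both.
365 = 7 × 52 + 1, so there are 52 full weeks plus 1 extra day.
Each full week contributes 5 weekdays (Mon–Fri): 52 × 5 = 260.
The 1 extra day is Fri — 1 of them qualifies.
Total: 260 + 1 = 261.
Holidays: August 29, 2063 (Wed); October 1, 2063 (Mon); October 25, 2063 (Thu); January 24, 2064 (Thu); April 29, 2064 (Tue); June 27, 2064 (Fri).
All 6 holidays fall on weekdays, so subtract 6.
Business days: 261 − 6 = 255.

255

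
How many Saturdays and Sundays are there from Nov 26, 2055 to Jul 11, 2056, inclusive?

66

Nov 26, 2055 is a Friday.
That's 229 days from start to end, counting both.
229 = 7 × 32 + 5, so there are 32 full weeks plus 5 extra days.
Each full week contributes 2 weekend days (Sat, Sun): 32 × 2 = 64.
The 5 extra days are Fri, Sat, Sun, Mon, Tue — 2 of them qualify.
Total: 64 + 2 = 66.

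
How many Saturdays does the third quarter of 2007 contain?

1 July 2007 is a Sunday.
The range spans 92 days (inclusive of both endpoints).
92 = 7 × 13 + 1, so there are 13 full weeks plus 1 extra day.
Each full week contributes one Saturday: 13 so far.
The 1 extra day is Sun — none qualify.
Total: 13 + 0 = 13.

13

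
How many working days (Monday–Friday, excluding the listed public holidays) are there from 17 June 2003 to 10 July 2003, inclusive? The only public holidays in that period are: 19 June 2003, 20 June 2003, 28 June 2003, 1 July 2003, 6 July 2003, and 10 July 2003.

14 working days

17 June 2003 is a Tuesday.
That's 24 days from start to end, counting both.
24 = 7 × 3 + 3, so there are 3 full weeks plus 3 extra days.
Each full week contributes 5 weekdays (Mon–Fri): 3 × 5 = 15.
The 3 extra days are Tuesday, Wednesday, Thursday — 3 of them qualify.
Total: 15 + 3 = 18.
Holidays: 19 June 2003 (Thu); 20 June 2003 (Fri); 28 June 2003 (Sat); 1 July 2003 (Tue); 6 July 2003 (Sun); 10 July 2003 (Thu).
4 of the 6 holidays fall on weekdays; the rest are weekends and were already excluded.
Business days: 18 − 4 = 14.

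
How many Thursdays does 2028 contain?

52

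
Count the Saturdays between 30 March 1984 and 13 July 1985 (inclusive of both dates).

30 March 1984 is a Friday.
From 30 March 1984 to 13 July 1985 is 471 days inclusive.
471 = 7 × 67 + 2, so there are 67 full weeks plus 2 extra days.
Each full week contributes one Saturday: 67 so far.
The 2 extra days are Fri, Sat — 1 of them qualifies.
Total: 67 + 1 = 68.

68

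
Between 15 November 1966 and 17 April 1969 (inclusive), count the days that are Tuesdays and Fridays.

253

15 November 1966 is a Tuesday.
From 15 November 1966 to 17 April 1969 is 885 days inclusive.
885 = 7 × 126 + 3, so there are 126 full weeks plus 3 extra days.
Each full week contributes 2 days from the set (Tue, Fri): 126 × 2 = 252.
The 3 extra days are Tuesday, Wednesday, Thursday — 1 of them qualifies.
Total: 252 + 1 = 253.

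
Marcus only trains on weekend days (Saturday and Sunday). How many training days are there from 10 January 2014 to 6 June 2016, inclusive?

10 January 2014 is a Friday.
That's 879 days from start to end, counting both.
879 = 7 × 125 + 4, so there are 125 full weeks plus 4 extra days.
Each full week contributes 2 weekend days (Sat, Sun): 125 × 2 = 250.
The 4 extra days are Fri, Sat, Sun, Mon — 2 of them qualify.
Total: 250 + 2 = 252.

252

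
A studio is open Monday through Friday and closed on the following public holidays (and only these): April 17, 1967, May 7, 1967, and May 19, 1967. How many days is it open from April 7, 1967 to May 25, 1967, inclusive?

April 7, 1967 is a Friday.
That's 49 days from start to end, counting both.
49 = 7 × 7, so the span is exactly 7 full weeks.
Each full week contributes 5 weekdays (Mon–Fri): 7 × 5 = 35.
Holidays: April 17, 1967 (Mon); May 7, 1967 (Sun); May 19, 1967 (Fri).
2 of the 3 holidays fall on weekdays; the rest are weekends and were already excluded.
Business days: 35 − 2 = 33.

33 working days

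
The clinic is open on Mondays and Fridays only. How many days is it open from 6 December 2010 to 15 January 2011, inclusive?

12

6 December 2010 is a Monday.
The range spans 41 days (inclusive of both endpoints).
41 = 7 × 5 + 6, so there are 5 full weeks plus 6 extra days.
Each full week contributes 2 days from the set (Mon, Fri): 5 × 2 = 10.
The 6 extra days are Monday, Tuesday, Wednesday, Thursday, Friday, Saturday — 2 of them qualify.
Total: 10 + 2 = 12.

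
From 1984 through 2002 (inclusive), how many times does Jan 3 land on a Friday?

3

Day of week of January 3 in each year:
1984: Tue, 1985: Thu, 1986: Fri ✓, 1987: Sat, 1988: Sun, 1989: Tue, 1990: Wed, 1991: Thu, 1992: Fri ✓, 1993: Sun, 1994: Mon, 1995: Tue, 1996: Wed, 1997: Fri ✓, 1998: Sat, 1999: Sun, 2000: Mon, 2001: Wed, 2002: Thu
Fridays: 1986, 1992, 1997.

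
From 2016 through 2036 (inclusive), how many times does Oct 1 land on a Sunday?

4

Day of week of October 1 in each year:
2016: Sat, 2017: Sun ✓, 2018: Mon, 2019: Tue, 2020: Thu, 2021: Fri, 2022: Sat, 2023: Sun ✓, 2024: Tue, 2025: Wed, 2026: Thu, 2027: Fri, 2028: Sun ✓, 2029: Mon, 2030: Tue, 2031: Wed, 2032: Fri, 2033: Sat, 2034: Sun ✓, 2035: Mon, 2036: Wed
Sundays: 2017, 2023, 2028, 2034.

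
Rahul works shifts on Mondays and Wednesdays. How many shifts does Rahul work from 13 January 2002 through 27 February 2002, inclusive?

13 January 2002 is a Sunday.
The range spans 46 days (inclusive of both endpoints).
46 = 7 × 6 + 4, so there are 6 full weeks plus 4 extra days.
Each full week contributes 2 days from the set (Mon, Wed): 6 × 2 = 12.
The 4 extra days are Sunday, Monday, Tuesday, Wednesday — 2 of them qualify.
Total: 12 + 2 = 14.

14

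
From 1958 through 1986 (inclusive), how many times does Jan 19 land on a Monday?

4

Day of week of January 19 in each year:
1958: Sun, 1959: Mon ✓, 1960: Tue, 1961: Thu, 1962: Fri, 1963: Sat, 1964: Sun, 1965: Tue, 1966: Wed, 1967: Thu, 1968: Fri, 1969: Sun, 1970: Mon ✓, 1971: Tue, 1972: Wed, 1973: Fri, 1974: Sat, 1975: Sun, 1976: Mon ✓, 1977: Wed, 1978: Thu, 1979: Fri, 1980: Sat, 1981: Mon ✓, 1982: Tue, 1983: Wed, 1984: Thu, 1985: Sat, 1986: Sun
Mondays: 1959, 1970, 1976, 1981.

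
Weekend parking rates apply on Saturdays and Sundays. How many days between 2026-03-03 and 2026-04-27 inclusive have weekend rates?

16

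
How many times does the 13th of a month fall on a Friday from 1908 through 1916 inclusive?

Friday-the-13ths by year:
1908: Mar, Nov
1909: Aug
1910: May
1911: Jan, Oct
1912: Sep, Dec
1913: Jun
1914: Feb, Mar, Nov
1915: Aug
1916: Oct

14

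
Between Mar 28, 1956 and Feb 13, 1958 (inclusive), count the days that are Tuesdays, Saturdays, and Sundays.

294

Mar 28, 1956 is a Wednesday.
From Mar 28, 1956 to Feb 13, 1958 is 688 days inclusive.
688 = 7 × 98 + 2, so there are 98 full weeks plus 2 extra days.
Each full week contributes 3 days from the set (Tue, Sat, Sun): 98 × 3 = 294.
The 2 extra days are Wed, Thu — none qualify.
Total: 294 + 0 = 294.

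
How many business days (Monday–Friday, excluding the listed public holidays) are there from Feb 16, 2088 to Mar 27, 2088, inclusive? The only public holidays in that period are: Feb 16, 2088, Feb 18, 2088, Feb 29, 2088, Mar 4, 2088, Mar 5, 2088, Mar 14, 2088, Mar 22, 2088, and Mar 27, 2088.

Feb 16, 2088 is a Monday.
That's 41 days from start to end, counting both.
41 = 7 × 5 + 6, so there are 5 full weeks plus 6 extra days.
Each full week contributes 5 weekdays (Mon–Fri): 5 × 5 = 25.
The 6 extra days are Mon, Tue, Wed, Thu, Fri, Sat — 5 of them qualify.
Total: 25 + 5 = 30.
Holidays: Feb 16, 2088 (Mon); Feb 18, 2088 (Wed); Feb 29, 2088 (Sun); Mar 4, 2088 (Thu); Mar 5, 2088 (Fri); Mar 14, 2088 (Sun); Mar 22, 2088 (Mon); Mar 27, 2088 (Sat).
5 of the 8 holidays fall on weekdays; the rest are weekends and were already excluded.
Business days: 30 − 5 = 25.

25 business days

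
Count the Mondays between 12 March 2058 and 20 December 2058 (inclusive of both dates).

40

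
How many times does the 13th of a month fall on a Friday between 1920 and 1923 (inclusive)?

7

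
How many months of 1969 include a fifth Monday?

4

A month has five Mondays exactly when Monday falls within its first (length − 28) days.
Jan: 31 days, starts Wed → 5 of Wed, Thu, Fri
Feb: 28 days, starts Sat → 5 of (none)
Mar: 31 days, starts Sat → 5 of Sat, Sun, Mon ✓
Apr: 30 days, starts Tue → 5 of Tue, Wed
May: 31 days, starts Thu → 5 of Thu, Fri, Sat
Jun: 30 days, starts Sun → 5 of Sun, Mon ✓
Jul: 31 days, starts Tue → 5 of Tue, Wed, Thu
Aug: 31 days, starts Fri → 5 of Fri, Sat, Sun
Sep: 30 days, starts Mon → 5 of Mon, Tue ✓
Oct: 31 days, starts Wed → 5 of Wed, Thu, Fri
Nov: 30 days, starts Sat → 5 of Sat, Sun
Dec: 31 days, starts Mon → 5 of Mon, Tue, Wed ✓
Months with five Mondays: Mar, Jun, Sep, Dec.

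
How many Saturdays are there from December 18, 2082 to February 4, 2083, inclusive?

December 18, 2082 is a Friday.
That's 49 days from start to end, counting both.
49 = 7 × 7, so the span is exactly 7 full weeks.
Each full week contributes one Saturday: 7 so far.
Total: 7.

7 Saturdays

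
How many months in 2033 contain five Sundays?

A month has five Sundays exactly when Sunday falls within its first (length − 28) days.
Jan: 31 days, starts Sat → 5 of Sat, Sun, Mon ✓
Feb: 28 days, starts Tue → 5 of (none)
Mar: 31 days, starts Tue → 5 of Tue, Wed, Thu
Apr: 30 days, starts Fri → 5 of Fri, Sat
May: 31 days, starts Sun → 5 of Sun, Mon, Tue ✓
Jun: 30 days, starts Wed → 5 of Wed, Thu
Jul: 31 days, starts Fri → 5 of Fri, Sat, Sun ✓
Aug: 31 days, starts Mon → 5 of Mon, Tue, Wed
Sep: 30 days, starts Thu → 5 of Thu, Fri
Oct: 31 days, starts Sat → 5 of Sat, Sun, Mon ✓
Nov: 30 days, starts Tue → 5 of Tue, Wed
Dec: 31 days, starts Thu → 5 of Thu, Fri, Sat
Months with five Sundays: Jan, May, Jul, Oct.

4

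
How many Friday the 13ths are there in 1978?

2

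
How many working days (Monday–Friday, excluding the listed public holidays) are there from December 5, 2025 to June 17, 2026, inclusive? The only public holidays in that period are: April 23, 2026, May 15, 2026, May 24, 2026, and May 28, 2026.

136

December 5, 2025 is a Friday.
From December 5, 2025 to June 17, 2026 is 195 days inclusive.
195 = 7 × 27 + 6, so there are 27 full weeks plus 6 extra days.
Each full week contributes 5 weekdays (Mon–Fri): 27 × 5 = 135.
The 6 extra days are Friday, Saturday, Sunday, Monday, Tuesday, Wednesday — 4 of them qualify.
Total: 135 + 4 = 139.
Holidays: April 23, 2026 (Thu); May 15, 2026 (Fri); May 24, 2026 (Sun); May 28, 2026 (Thu).
3 of the 4 holidays fall on weekdays; the rest are weekends and were already excluded.
Business days: 139 − 3 = 136.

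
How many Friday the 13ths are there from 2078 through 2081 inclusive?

6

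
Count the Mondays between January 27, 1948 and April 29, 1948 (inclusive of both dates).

13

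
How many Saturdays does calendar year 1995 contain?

52

1 January 1995 is a Sunday.
From 1 January 1995 to 31 December 1995 is 365 days inclusive.
365 = 7 × 52 + 1, so there are 52 full weeks plus 1 extra day.
Each full week contributes one Saturday: 52 so far.
The 1 extra day is Sunday — none qualify.
Total: 52 + 0 = 52.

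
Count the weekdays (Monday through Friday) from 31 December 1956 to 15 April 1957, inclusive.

76

31 December 1956 is a Monday.
The range spans 106 days (inclusive of both endpoints).
106 = 7 × 15 + 1, so there are 15 full weeks plus 1 extra day.
Each full week contributes 5 weekdays (Mon–Fri): 15 × 5 = 75.
The 1 extra day is Mon — 1 of them qualifies.
Total: 75 + 1 = 76.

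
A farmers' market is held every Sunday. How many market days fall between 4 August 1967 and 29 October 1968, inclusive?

4 August 1967 is a Friday.
From 4 August 1967 to 29 October 1968 is 453 days inclusive.
453 = 7 × 64 + 5, so there are 64 full weeks plus 5 extra days.
Each full week contributes one Sunday: 64 so far.
The 5 extra days are Fri, Sat, Sun, Mon, Tue — 1 of them qualifies.
Total: 64 + 1 = 65.

65 Sundays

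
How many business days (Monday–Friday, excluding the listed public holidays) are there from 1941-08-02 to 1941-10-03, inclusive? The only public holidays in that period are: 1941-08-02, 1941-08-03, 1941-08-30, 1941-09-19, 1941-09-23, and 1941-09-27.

1941-08-02 is a Saturday.
The range spans 63 days (inclusive of both endpoints).
63 = 7 × 9, so the span is exactly 9 full weeks.
Each full week contributes 5 weekdays (Mon–Fri): 9 × 5 = 45.
Total: 45.
Holidays: 1941-08-02 (Sat); 1941-08-03 (Sun); 1941-08-30 (Sat); 1941-09-19 (Fri); 1941-09-23 (Tue); 1941-09-27 (Sat).
2 of the 6 holidays fall on weekdays; the rest are weekends and were already excluded.
Business days: 45 − 2 = 43.

43 business days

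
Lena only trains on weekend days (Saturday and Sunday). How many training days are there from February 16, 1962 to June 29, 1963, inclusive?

143

February 16, 1962 is a Friday.
From February 16, 1962 to June 29, 1963 is 499 days inclusive.
499 = 7 × 71 + 2, so there are 71 full weeks plus 2 extra days.
Each full week contributes 2 weekend days (Sat, Sun): 71 × 2 = 142.
The 2 extra days are Fri, Sat — 1 of them qualifies.
Total: 142 + 1 = 143.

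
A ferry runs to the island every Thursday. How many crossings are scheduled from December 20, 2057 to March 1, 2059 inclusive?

63

December 20, 2057 is a Thursday.
That's 437 days from start to end, counting both.
437 = 7 × 62 + 3, so there are 62 full weeks plus 3 extra days.
Each full week contributes one Thursday: 62 so far.
The 3 extra days are Thu, Fri, Sat — 1 of them qualifies.
Total: 62 + 1 = 63.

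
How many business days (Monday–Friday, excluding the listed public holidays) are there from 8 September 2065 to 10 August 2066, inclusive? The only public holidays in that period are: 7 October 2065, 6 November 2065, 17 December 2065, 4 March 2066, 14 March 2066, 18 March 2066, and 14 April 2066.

235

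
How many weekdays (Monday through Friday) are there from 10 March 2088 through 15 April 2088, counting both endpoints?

10 March 2088 is a Wednesday.
From 10 March 2088 to 15 April 2088 is 37 days inclusive.
37 = 7 × 5 + 2, so there are 5 full weeks plus 2 extra days.
Each full week contributes 5 weekdays (Mon–Fri): 5 × 5 = 25.
The 2 extra days are Wed, Thu — 2 of them qualify.
Total: 25 + 2 = 27.

27 weekdays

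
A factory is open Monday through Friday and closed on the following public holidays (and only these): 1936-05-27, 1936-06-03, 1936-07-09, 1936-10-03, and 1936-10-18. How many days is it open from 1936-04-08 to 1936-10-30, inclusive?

1936-04-08 is a Wednesday.
From 1936-04-08 to 1936-10-30 is 206 days inclusive.
206 = 7 × 29 + 3, so there are 29 full weeks plus 3 extra days.
Each full week contributes 5 weekdays (Mon–Fri): 29 × 5 = 145.
The 3 extra days are Wednesday, Thursday, Friday — 3 of them qualify.
Total: 145 + 3 = 148.
Holidays: 1936-05-27 (Wed); 1936-06-03 (Wed); 1936-07-09 (Thu); 1936-10-03 (Sat); 1936-10-18 (Sun).
3 of the 5 holidays fall on weekdays; the rest are weekends and were already excluded.
Business days: 148 − 3 = 145.

145 working days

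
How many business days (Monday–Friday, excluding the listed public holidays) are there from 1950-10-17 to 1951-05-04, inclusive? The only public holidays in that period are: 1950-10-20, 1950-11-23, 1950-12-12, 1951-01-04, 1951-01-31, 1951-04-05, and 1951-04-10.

1950-10-17 is a Tuesday.
From 1950-10-17 to 1951-05-04 is 200 days inclusive.
200 = 7 × 28 + 4, so there are 28 full weeks plus 4 extra days.
Each full week contributes 5 weekdays (Mon–Fri): 28 × 5 = 140.
The 4 extra days are Tuesday, Wednesday, Thursday, Friday — 4 of them qualify.
Total: 140 + 4 = 144.
Holidays: 1950-10-20 (Fri); 1950-11-23 (Thu); 1950-12-12 (Tue); 1951-01-04 (Thu); 1951-01-31 (Wed); 1951-04-05 (Thu); 1951-04-10 (Tue).
All 7 holidays fall on weekdays, so subtract 7.
Business days: 144 − 7 = 137.

137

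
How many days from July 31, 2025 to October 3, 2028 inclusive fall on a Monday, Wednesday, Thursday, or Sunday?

663

July 31, 2025 is a Thursday.
From July 31, 2025 to October 3, 2028 is 1161 days inclusive.
1161 = 7 × 165 + 6, so there are 165 full weeks plus 6 extra days.
Each full week contributes 4 days from the set (Mon, Wed, Thu, Sun): 165 × 4 = 660.
The 6 extra days are Thursday, Friday, Saturday, Sunday, Monday, Tuesday — 3 of them qualify.
Total: 660 + 3 = 663.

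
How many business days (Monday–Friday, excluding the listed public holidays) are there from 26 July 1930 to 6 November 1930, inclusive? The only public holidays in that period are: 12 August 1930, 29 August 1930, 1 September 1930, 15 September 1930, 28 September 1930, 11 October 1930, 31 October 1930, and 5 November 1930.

26 July 1930 is a Saturday.
From 26 July 1930 to 6 November 1930 is 104 days inclusive.
104 = 7 × 14 + 6, so there are 14 full weeks plus 6 extra days.
Each full week contributes 5 weekdays (Mon–Fri): 14 × 5 = 70.
The 6 extra days are Sat, Sun, Mon, Tue, Wed, Thu — 4 of them qualify.
Total: 70 + 4 = 74.
Holidays: 12 August 1930 (Tue); 29 August 1930 (Fri); 1 September 1930 (Mon); 15 September 1930 (Mon); 28 September 1930 (Sun); 11 October 1930 (Sat); 31 October 1930 (Fri); 5 November 1930 (Wed).
6 of the 8 holidays fall on weekdays; the rest are weekends and were already excluded.
Business days: 74 − 6 = 68.

68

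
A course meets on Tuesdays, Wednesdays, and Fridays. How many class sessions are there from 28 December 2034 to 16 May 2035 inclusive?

60

28 December 2034 is a Thursday.
The range spans 140 days (inclusive of both endpoints).
140 = 7 × 20, so the span is exactly 20 full weeks.
Each full week contributes 3 days from the set (Tue, Wed, Fri): 20 × 3 = 60.
Total: 60.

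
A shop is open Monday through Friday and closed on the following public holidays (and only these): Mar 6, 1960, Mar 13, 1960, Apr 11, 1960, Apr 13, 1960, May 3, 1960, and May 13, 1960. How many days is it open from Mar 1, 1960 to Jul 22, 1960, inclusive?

100 working days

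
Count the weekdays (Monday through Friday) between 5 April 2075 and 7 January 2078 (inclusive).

721 weekdays

5 April 2075 is a Friday.
That's 1009 days from start to end, counting both.
1009 = 7 × 144 + 1, so there are 144 full weeks plus 1 extra day.
Each full week contributes 5 weekdays (Mon–Fri): 144 × 5 = 720.
The 1 extra day is Fri — 1 of them qualifies.
Total: 720 + 1 = 721.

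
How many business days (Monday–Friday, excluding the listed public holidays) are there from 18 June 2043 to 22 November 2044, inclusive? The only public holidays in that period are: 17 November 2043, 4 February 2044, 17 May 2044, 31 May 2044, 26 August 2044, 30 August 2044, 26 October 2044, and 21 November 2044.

18 June 2043 is a Thursday.
That's 524 days from start to end, counting both.
524 = 7 × 74 + 6, so there are 74 full weeks plus 6 extra days.
Each full week contributes 5 weekdays (Mon–Fri): 74 × 5 = 370.
The 6 extra days are Thu, Fri, Sat, Sun, Mon, Tue — 4 of them qualify.
Total: 370 + 4 = 374.
Holidays: 17 November 2043 (Tue); 4 February 2044 (Thu); 17 May 2044 (Tue); 31 May 2044 (Tue); 26 August 2044 (Fri); 30 August 2044 (Tue); 26 October 2044 (Wed); 21 November 2044 (Mon).
All 8 holidays fall on weekdays, so subtract 8.
Business days: 374 − 8 = 366.

366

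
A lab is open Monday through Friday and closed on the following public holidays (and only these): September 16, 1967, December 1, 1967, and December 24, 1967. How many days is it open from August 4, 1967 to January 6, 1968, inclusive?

August 4, 1967 is a Friday.
From August 4, 1967 to January 6, 1968 is 156 days inclusive.
156 = 7 × 22 + 2, so there are 22 full weeks plus 2 extra days.
Each full week contributes 5 weekdays (Mon–Fri): 22 × 5 = 110.
The 2 extra days are Fri, Sat — 1 of them qualifies.
Total: 110 + 1 = 111.
Holidays: September 16, 1967 (Sat); December 1, 1967 (Fri); December 24, 1967 (Sun).
1 of the 3 holidays fall on weekdays; the rest are weekends and were already excluded.
Business days: 111 − 1 = 110.

110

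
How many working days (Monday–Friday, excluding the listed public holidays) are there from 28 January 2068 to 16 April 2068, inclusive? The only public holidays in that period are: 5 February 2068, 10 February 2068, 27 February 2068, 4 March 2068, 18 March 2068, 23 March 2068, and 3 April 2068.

28 January 2068 is a Saturday.
From 28 January 2068 to 16 April 2068 is 80 days inclusive.
80 = 7 × 11 + 3, so there are 11 full weeks plus 3 extra days.
Each full week contributes 5 weekdays (Mon–Fri): 11 × 5 = 55.
The 3 extra days are Saturday, Sunday, Monday — 1 of them qualifies.
Total: 55 + 1 = 56.
Holidays: 5 February 2068 (Sun); 10 February 2068 (Fri); 27 February 2068 (Mon); 4 March 2068 (Sun); 18 March 2068 (Sun); 23 March 2068 (Fri); 3 April 2068 (Tue).
4 of the 7 holidays fall on weekdays; the rest are weekends and were already excluded.
Business days: 56 − 4 = 52.

52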